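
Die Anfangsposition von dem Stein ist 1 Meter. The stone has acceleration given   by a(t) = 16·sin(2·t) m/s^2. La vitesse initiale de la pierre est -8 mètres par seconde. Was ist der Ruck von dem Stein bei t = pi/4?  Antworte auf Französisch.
Nous devons dériver notre équation de l'accélération a(t) = 16·sin(2·t) 1 fois. En dérivant l'accélération, nous obtenons le jerk: j(t) = 32·cos(2·t). Nous avons le jerk j(t) = 32·cos(2·t). En substituant t = pi/4: j(pi/4) = 0.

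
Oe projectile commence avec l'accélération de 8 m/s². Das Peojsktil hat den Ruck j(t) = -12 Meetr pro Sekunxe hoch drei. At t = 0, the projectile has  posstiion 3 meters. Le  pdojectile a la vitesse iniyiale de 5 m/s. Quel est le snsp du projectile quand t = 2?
Pour résoudre ceci, nous devons prendre 1 dérivée de notre équation du jerk j(t) = -12. En prenant d/dt de j(t), nous trouvons s(t) = 0. En utilisant s(t) = 0 et en substituant t = 2, nous trouvons s = 0.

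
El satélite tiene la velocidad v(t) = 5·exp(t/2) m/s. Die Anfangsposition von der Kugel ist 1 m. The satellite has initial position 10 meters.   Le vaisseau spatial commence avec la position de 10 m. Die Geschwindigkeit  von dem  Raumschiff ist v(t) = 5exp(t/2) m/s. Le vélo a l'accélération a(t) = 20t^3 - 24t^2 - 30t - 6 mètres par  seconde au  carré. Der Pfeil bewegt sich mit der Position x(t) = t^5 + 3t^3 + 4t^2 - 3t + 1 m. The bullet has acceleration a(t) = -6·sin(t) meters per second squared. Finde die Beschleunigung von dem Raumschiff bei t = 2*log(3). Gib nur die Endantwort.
Die Antwort ist 15/2.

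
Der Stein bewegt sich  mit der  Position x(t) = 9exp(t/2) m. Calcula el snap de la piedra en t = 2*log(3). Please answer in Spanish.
Para resolver esto, necesitamos tomar 4 derivadas de nuestra ecuación de la posición x(t) = 9·exp(t/2). Derivando la posición, obtenemos la velocidad: v(t) = 9·exp(t/2)/2. La derivada de la velocidad da la aceleración: a(t) = 9·exp(t/2)/4. Tomando d/dt de a(t), encontramos j(t) = 9·exp(t/2)/8. Tomando d/dt de j(t), encontramos s(t) = 9·exp(t/2)/16. Tenemos el snap s(t) = 9·exp(t/2)/16. Sustituyendo t = 2*log(3): s(2*log(3)) = 27/16.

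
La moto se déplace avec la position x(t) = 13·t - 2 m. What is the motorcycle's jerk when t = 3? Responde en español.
Para resolver esto, necesitamos tomar 3 derivadas de nuestra ecuación de la posición x(t) = 13·t - 2. La derivada de la posición da la velocidad: v(t) = 13. Derivando la velocidad, obtenemos la aceleración: a(t) = 0. La derivada de la aceleración da la sacudida: j(t) = 0. Usando j(t) = 0 y sustituyendo t = 3, encontramos j = 0.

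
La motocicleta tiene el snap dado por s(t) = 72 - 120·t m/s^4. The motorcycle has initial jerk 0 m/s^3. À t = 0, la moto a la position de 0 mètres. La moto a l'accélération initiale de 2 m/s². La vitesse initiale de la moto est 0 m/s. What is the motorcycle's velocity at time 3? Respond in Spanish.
Debemos encontrar la antiderivada de nuestra ecuación del snap s(t) = 72 - 120·t 3 veces. La integral del snap, con j(0) = 0, da la sacudida: j(t) = 12·t·(6 - 5·t). Tomando ∫j(t)dt y aplicando a(0) = 2, encontramos a(t) = -20·t^3 + 36·t^2 + 2. La antiderivada de la aceleración, con v(0) = 0, da la velocidad: v(t) = t·(-5·t^3 + 12·t^2 + 2). Tenemos la velocidad v(t) = t·(-5·t^3 + 12·t^2 + 2). Sustituyendo t = 3: v(3) = -75.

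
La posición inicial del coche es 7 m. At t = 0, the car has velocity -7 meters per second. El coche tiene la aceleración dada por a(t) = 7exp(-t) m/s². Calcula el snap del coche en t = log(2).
Debemos derivar nuestra ecuación de la aceleración a(t) = 7·exp(-t) 2 veces. Derivando la aceleración, obtenemos la sacudida: j(t) = -7·exp(-t). Derivando la sacudida, obtenemos el snap: s(t) = 7·exp(-t). Usando s(t) = 7·exp(-t) y sustituyendo t = log(2), encontramos s = 7/2.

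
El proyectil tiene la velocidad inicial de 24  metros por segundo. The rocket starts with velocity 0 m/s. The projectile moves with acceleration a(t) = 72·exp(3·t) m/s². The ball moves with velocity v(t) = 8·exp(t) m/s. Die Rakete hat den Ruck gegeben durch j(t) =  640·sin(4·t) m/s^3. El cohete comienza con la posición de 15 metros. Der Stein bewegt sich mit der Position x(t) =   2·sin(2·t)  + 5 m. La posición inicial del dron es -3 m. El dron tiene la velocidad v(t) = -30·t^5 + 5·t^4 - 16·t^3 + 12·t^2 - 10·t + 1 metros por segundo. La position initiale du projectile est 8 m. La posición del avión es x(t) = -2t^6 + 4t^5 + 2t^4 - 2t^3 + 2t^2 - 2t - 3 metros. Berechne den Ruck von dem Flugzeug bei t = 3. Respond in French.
Pour résoudre ceci, nous devons prendre 3 dérivées de notre équation de la position x(t) = -2·t^6 + 4·t^5 + 2·t^4 - 2·t^3 + 2·t^2 - 2·t - 3. La dérivée de la position donne la vitesse: v(t) = -12·t^5 + 20·t^4 + 8·t^3 - 6·t^2 + 4·t - 2. En dérivant la vitesse, nous obtenons l'accélération: a(t) = -60·t^4 + 80·t^3 + 24·t^2 - 12·t + 4. En prenant d/dt de a(t), nous trouvons j(t) = -240·t^3 + 240·t^2 + 48·t - 12. En utilisant j(t) = -240·t^3 + 240·t^2 + 48·t - 12 et en substituant t = 3, nous trouvons j = -4188.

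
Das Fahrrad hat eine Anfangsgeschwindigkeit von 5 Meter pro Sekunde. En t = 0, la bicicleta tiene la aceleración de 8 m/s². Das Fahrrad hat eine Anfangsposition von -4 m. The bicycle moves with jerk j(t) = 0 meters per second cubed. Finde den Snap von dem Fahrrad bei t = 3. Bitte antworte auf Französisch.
En partant du jerk j(t) = 0, nous prenons 1 dérivée. En dérivant le jerk, nous obtenons le snap: s(t) = 0. En utilisant s(t) = 0 et en substituant t = 3, nous trouvons s = 0.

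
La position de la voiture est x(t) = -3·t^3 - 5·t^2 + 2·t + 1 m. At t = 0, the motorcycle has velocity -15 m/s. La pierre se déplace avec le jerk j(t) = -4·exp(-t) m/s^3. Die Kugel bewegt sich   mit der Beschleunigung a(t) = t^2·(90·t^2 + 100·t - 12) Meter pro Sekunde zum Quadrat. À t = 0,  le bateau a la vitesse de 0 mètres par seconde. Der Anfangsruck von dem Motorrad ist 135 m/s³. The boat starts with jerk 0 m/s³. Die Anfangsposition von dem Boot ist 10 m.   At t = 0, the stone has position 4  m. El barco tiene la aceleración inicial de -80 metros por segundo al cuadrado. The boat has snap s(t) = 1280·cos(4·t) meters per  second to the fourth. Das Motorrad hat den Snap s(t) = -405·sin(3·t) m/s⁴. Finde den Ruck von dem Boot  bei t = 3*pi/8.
Wir müssen unsere Gleichung für den Snap s(t) = 1280·cos(4·t) 1-mal integrieren. Mit ∫s(t)dt und Anwendung von j(0) = 0, finden wir j(t) = 320·sin(4·t). Wir haben den Ruck j(t) = 320·sin(4·t). Durch Einsetzen von t = 3*pi/8: j(3*pi/8) = -320.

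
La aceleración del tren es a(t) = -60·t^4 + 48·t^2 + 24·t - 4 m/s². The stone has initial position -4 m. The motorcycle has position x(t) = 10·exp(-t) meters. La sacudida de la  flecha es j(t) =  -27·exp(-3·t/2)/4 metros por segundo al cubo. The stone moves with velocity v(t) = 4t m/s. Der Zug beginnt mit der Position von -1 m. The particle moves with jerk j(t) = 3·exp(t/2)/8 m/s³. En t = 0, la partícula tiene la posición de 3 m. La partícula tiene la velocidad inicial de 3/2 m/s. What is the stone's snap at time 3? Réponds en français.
Nous devons dériver notre équation de la vitesse v(t) = 4·t 3 fois. En prenant d/dt de v(t), nous trouvons a(t) = 4. La dérivée de l'accélération donne le jerk: j(t) = 0. En dérivant le jerk, nous obtenons le snap: s(t) = 0. En utilisant s(t) = 0 et en substituant t = 3, nous trouvons s = 0.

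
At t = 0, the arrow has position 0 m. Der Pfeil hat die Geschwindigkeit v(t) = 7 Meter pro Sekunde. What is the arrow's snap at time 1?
To solve this, we need to take 3 derivatives of our velocity equation v(t) = 7. Taking d/dt of v(t), we find a(t) = 0. Differentiating acceleration, we get jerk: j(t) = 0. Taking d/dt of j(t), we find s(t) = 0. Using s(t) = 0 and substituting t = 1, we find s = 0.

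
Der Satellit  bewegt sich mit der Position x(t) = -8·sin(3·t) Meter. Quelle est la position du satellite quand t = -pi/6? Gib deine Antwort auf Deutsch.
Mit x(t) = -8·sin(3·t) und Einsetzen von t = -pi/6, finden wir x = 8.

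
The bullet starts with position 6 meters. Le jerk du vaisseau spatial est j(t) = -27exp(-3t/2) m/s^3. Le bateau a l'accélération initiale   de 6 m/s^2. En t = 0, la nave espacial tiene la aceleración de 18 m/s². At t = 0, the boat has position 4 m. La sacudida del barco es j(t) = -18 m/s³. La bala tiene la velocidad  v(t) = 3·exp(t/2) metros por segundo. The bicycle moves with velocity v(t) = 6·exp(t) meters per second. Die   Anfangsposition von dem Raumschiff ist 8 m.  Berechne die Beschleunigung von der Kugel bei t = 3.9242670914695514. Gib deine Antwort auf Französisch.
En partant de la vitesse v(t) = 3·exp(t/2), nous prenons 1 dérivée. La dérivée de la vitesse donne l'accélération: a(t) = 3·exp(t/2)/2. Nous avons l'accélération a(t) = 3·exp(t/2)/2. En substituant t = 3.9242670914695514: a(3.9242670914695514) = 10.6717349606459.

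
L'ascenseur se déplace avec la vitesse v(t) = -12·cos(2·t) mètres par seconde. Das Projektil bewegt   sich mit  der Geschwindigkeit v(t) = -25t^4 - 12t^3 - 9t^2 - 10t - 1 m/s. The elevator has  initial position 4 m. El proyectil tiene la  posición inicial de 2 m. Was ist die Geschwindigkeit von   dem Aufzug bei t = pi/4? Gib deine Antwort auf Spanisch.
De la ecuación de la velocidad v(t) = -12·cos(2·t), sustituimos t = pi/4 para obtener v = 0.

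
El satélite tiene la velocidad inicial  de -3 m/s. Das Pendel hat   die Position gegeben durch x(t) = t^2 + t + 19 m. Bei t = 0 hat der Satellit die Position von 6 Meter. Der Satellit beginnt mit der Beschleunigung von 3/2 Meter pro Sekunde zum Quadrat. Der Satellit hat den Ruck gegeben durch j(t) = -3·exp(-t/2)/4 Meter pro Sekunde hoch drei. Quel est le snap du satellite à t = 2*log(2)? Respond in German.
Um dies zu lösen, müssen wir 1 Ableitung unserer Gleichung für den Ruck j(t) = -3·exp(-t/2)/4 nehmen. Durch Ableiten von dem Ruck erhalten wir den Snap: s(t) = 3·exp(-t/2)/8. Wir haben den Snap s(t) = 3·exp(-t/2)/8. Durch Einsetzen von t = 2*log(2): s(2*log(2)) = 3/16.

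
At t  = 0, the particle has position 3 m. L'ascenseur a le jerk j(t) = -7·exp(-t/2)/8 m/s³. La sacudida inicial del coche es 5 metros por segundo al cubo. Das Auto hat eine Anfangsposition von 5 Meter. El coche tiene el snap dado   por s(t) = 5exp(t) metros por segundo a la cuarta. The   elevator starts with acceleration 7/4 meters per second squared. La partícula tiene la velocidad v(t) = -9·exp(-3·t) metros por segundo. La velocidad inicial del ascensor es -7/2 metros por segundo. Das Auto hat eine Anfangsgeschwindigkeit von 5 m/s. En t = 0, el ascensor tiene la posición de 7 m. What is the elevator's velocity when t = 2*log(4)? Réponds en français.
En partant du jerk j(t) = -7·exp(-t/2)/8, nous prenons 2 primitives. L'intégrale du jerk, avec a(0) = 7/4, donne l'accélération: a(t) = 7·exp(-t/2)/4. En prenant ∫a(t)dt et en appliquant v(0) = -7/2, nous trouvons v(t) = -7·exp(-t/2)/2. Nous avons la vitesse v(t) = -7·exp(-t/2)/2. En substituant t = 2*log(4): v(2*log(4)) = -7/8.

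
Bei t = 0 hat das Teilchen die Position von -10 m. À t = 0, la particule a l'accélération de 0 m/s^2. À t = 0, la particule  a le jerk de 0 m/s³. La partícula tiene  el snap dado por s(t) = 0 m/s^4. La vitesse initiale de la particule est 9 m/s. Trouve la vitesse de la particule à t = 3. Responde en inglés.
To find the answer, we compute 3 integrals of s(t) = 0. The antiderivative of snap is jerk. Using j(0) = 0, we get j(t) = 0. Taking ∫j(t)dt and applying a(0) = 0, we find a(t) = 0. Integrating acceleration and using the initial condition v(0) = 9, we get v(t) = 9. Using v(t) = 9 and substituting t = 3, we find v = 9.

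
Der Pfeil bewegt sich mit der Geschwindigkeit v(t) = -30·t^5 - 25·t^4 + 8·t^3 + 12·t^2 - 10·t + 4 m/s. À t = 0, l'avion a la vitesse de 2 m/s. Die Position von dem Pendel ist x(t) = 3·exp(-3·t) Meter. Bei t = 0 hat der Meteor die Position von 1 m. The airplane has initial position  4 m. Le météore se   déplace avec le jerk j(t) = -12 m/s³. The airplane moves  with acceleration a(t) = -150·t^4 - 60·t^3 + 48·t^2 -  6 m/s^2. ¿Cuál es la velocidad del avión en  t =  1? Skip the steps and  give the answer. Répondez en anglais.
The velocity at t = 1 is v = -33.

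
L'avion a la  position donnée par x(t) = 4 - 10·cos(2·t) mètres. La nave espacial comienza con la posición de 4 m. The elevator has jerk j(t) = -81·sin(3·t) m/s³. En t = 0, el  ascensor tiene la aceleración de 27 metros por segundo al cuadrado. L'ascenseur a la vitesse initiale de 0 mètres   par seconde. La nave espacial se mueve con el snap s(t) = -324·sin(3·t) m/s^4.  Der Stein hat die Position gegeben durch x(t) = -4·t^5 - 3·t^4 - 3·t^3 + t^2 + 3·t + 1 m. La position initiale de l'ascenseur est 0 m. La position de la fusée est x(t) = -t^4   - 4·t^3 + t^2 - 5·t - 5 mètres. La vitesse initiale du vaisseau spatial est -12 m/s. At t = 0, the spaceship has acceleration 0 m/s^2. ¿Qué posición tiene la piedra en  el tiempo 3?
Tenemos la posición x(t) = -4·t^5 - 3·t^4 - 3·t^3 + t^2 + 3·t + 1. Sustituyendo t = 3: x(3) = -1277.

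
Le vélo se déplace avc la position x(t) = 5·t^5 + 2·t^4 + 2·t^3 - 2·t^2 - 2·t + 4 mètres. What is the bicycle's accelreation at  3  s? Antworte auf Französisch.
En partant de la position x(t) = 5·t^5 + 2·t^4 + 2·t^3 - 2·t^2 - 2·t + 4, nous prenons 2 dérivées. En dérivant la position, nous obtenons la vitesse: v(t) = 25·t^4 + 8·t^3 + 6·t^2 - 4·t - 2. En prenant d/dt de v(t), nous trouvons a(t) = 100·t^3 + 24·t^2 + 12·t - 4. Nous avons l'accélération a(t) = 100·t^3 + 24·t^2 + 12·t - 4. En substituant t = 3: a(3) = 2948.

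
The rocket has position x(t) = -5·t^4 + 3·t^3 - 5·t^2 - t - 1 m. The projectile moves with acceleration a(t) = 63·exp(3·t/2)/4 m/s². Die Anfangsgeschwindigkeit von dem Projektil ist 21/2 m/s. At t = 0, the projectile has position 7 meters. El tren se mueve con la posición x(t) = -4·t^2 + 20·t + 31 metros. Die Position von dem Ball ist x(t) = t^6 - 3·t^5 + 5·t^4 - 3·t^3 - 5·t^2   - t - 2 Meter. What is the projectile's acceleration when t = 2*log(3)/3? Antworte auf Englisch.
From the given acceleration equation a(t) = 63·exp(3·t/2)/4, we substitute t = 2*log(3)/3 to get a = 189/4.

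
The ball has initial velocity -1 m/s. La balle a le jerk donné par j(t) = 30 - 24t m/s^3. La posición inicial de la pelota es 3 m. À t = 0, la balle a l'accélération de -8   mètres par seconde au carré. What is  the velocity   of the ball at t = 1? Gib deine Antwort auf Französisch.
En partant du jerk j(t) = 30 - 24·t, nous prenons 2 intégrales. L'intégrale du jerk, avec a(0) = -8, donne l'accélération: a(t) = -12·t^2 + 30·t - 8. La primitive de l'accélération est la vitesse. En utilisant v(0) = -1, nous obtenons v(t) = -4·t^3 + 15·t^2 - 8·t - 1. De l'équation de la vitesse v(t) = -4·t^3 + 15·t^2 - 8·t - 1, nous substituons t = 1 pour obtenir v = 2.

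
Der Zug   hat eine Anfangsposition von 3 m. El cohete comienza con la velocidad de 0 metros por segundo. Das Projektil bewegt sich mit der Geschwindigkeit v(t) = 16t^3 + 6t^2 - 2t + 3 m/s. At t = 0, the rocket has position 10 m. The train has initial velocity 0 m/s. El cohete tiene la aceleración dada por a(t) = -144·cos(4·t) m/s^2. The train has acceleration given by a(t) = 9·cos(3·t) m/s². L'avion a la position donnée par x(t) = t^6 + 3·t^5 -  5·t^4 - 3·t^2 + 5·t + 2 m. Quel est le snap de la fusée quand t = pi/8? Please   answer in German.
Um dies zu lösen, müssen wir 2 Ableitungen unserer Gleichung für die Beschleunigung a(t) = -144·cos(4·t) nehmen. Die Ableitung von der Beschleunigung ergibt den Ruck: j(t) = 576·sin(4·t). Die Ableitung von dem Ruck ergibt den Snap: s(t) = 2304·cos(4·t). Wir haben den Snap s(t) = 2304·cos(4·t). Durch Einsetzen von t = pi/8: s(pi/8) = 0.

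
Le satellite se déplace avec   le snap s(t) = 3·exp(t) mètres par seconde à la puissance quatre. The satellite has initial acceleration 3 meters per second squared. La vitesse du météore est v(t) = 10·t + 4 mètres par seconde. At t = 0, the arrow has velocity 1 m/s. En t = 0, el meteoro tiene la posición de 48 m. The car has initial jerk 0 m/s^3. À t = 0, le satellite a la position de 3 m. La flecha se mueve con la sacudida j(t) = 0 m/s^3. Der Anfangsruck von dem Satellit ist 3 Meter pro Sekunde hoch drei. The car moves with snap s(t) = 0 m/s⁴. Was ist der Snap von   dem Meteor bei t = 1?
Wir müssen unsere Gleichung für die Geschwindigkeit v(t) = 10·t + 4 3-mal ableiten. Mit d/dt von v(t) finden wir a(t) = 10. Die Ableitung von der Beschleunigung ergibt den Ruck: j(t) = 0. Durch Ableiten von dem Ruck erhalten wir den Snap: s(t) = 0. Aus der Gleichung für den Snap s(t) = 0, setzen wir t = 1 ein und erhalten s = 0.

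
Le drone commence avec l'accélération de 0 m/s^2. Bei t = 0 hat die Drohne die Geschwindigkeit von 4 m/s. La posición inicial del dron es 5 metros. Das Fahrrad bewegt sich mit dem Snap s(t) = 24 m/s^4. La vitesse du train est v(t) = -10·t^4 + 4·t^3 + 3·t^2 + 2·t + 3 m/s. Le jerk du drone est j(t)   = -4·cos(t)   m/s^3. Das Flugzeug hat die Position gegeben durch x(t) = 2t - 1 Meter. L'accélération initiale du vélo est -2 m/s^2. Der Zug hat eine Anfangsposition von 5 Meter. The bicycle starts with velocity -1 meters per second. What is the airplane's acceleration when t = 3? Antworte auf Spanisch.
Partiendo de la posición x(t) = 2·t - 1, tomamos 2 derivadas. Tomando d/dt de x(t), encontramos v(t) = 2. Tomando d/dt de v(t), encontramos a(t) = 0. Usando a(t) = 0 y sustituyendo t = 3, encontramos a = 0.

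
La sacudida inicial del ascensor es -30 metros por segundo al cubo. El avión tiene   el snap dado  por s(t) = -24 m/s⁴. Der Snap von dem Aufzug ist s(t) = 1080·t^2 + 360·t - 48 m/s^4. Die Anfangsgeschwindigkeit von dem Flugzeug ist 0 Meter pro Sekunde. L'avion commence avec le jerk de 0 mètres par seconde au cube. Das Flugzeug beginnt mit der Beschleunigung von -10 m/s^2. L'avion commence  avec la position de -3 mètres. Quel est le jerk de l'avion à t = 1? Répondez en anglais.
We need to integrate our snap equation s(t) = -24 1 time. The integral of snap, with j(0) = 0, gives jerk: j(t) = -24·t. We have jerk j(t) = -24·t. Substituting t = 1: j(1) = -24.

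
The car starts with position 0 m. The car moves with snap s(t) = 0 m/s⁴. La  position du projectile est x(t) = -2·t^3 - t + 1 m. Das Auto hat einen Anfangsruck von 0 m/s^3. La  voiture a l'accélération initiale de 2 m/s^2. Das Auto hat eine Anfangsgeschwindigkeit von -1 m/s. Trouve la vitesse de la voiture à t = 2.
En partant du snap s(t) = 0, nous prenons 3 primitives. En prenant ∫s(t)dt et en appliquant j(0) = 0, nous trouvons j(t) = 0. En intégrant le jerk et en utilisant la condition initiale a(0) = 2, nous obtenons a(t) = 2. L'intégrale de l'accélération est la vitesse. En utilisant v(0) = -1, nous obtenons v(t) = 2·t - 1. De l'équation de la vitesse v(t) = 2·t - 1, nous substituons t = 2 pour obtenir v = 3.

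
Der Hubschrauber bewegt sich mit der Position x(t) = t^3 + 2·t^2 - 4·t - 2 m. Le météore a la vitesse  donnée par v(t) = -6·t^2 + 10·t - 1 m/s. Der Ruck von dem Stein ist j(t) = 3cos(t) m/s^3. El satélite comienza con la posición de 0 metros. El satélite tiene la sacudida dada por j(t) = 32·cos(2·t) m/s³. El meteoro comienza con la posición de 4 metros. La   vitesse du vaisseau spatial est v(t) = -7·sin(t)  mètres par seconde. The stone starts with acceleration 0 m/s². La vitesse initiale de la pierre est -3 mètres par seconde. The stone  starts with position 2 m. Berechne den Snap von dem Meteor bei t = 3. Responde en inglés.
To solve this, we need to take 3 derivatives of our velocity equation v(t) = -6·t^2 + 10·t - 1. The derivative of velocity gives acceleration: a(t) = 10 - 12·t. Taking d/dt of a(t), we find j(t) = -12. Taking d/dt of j(t), we find s(t) = 0. From the given snap equation s(t) = 0, we substitute t = 3 to get s = 0.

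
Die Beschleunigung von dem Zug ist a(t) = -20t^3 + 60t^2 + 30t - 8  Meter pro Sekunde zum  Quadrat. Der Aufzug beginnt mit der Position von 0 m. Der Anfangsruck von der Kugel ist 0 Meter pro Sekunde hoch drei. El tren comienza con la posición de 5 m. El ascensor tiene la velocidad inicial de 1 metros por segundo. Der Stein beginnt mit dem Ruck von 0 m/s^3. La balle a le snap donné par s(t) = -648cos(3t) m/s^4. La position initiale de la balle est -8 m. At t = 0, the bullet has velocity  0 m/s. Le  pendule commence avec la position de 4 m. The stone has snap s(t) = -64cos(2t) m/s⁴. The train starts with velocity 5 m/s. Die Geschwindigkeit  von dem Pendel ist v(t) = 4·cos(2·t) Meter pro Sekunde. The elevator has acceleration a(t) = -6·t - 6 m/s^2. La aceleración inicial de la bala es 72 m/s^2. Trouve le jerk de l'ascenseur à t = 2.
Nous devons dériver notre équation de l'accélération a(t) = -6·t - 6 1 fois. La dérivée de l'accélération donne le jerk: j(t) = -6. Nous avons le jerk j(t) = -6. En substituant t = 2: j(2) = -6.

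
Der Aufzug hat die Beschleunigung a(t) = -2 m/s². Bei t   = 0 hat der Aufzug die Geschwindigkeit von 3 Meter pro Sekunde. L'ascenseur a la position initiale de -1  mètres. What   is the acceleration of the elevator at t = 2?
Using a(t) = -2 and substituting t = 2, we find a = -2.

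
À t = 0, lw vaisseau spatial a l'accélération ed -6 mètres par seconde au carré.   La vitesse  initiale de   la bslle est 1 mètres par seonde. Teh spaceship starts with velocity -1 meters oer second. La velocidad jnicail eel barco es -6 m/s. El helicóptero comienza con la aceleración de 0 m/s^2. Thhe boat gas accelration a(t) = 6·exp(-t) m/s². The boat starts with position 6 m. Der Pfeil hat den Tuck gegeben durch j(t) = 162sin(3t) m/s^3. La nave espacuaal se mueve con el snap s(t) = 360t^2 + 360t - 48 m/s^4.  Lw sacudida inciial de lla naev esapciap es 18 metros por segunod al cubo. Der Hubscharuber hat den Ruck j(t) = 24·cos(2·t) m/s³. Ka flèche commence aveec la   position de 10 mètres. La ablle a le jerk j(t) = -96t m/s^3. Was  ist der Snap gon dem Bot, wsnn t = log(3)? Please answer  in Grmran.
Ausgehend von der Beschleunigung a(t) = 6·exp(-t), nehmen wir 2 Ableitungen. Mit d/dt von a(t) finden wir j(t) = -6·exp(-t). Durch Ableiten von dem Ruck erhalten wir den Snap: s(t) = 6·exp(-t). Mit s(t) = 6·exp(-t) und Einsetzen von t = log(3), finden wir s = 2.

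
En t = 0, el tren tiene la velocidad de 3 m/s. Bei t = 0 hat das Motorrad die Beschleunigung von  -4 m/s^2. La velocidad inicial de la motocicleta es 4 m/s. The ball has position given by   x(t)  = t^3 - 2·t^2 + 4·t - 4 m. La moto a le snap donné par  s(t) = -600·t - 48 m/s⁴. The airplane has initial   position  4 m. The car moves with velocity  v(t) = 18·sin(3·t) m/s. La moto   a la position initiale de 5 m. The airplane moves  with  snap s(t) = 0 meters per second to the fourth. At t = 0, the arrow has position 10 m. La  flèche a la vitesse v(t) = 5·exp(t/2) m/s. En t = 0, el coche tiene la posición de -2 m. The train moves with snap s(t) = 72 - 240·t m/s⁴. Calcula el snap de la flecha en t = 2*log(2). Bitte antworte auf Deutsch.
Um dies zu lösen, müssen wir 3 Ableitungen unserer Gleichung für die Geschwindigkeit v(t) = 5·exp(t/2) nehmen. Die Ableitung von der Geschwindigkeit ergibt die Beschleunigung: a(t) = 5·exp(t/2)/2. Durch Ableiten von der Beschleunigung erhalten wir den Ruck: j(t) = 5·exp(t/2)/4. Die Ableitung von dem Ruck ergibt den Snap: s(t) = 5·exp(t/2)/8. Mit s(t) = 5·exp(t/2)/8 und Einsetzen von t = 2*log(2), finden wir s = 5/4.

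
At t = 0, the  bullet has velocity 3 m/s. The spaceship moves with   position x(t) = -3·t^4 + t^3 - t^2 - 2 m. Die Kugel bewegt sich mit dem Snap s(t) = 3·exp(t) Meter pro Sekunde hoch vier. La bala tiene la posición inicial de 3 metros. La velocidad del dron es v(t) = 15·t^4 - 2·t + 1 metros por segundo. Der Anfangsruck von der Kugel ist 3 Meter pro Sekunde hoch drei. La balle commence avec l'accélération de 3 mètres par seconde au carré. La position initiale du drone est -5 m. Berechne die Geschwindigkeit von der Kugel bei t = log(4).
Ausgehend von dem Snap s(t) = 3·exp(t), nehmen wir 3 Stammfunktionen. Die Stammfunktion von dem Snap ist der Ruck. Mit j(0) = 3 erhalten wir j(t) = 3·exp(t). Durch Integration von dem Ruck und Verwendung der Anfangsbedingung a(0) = 3, erhalten wir a(t) = 3·exp(t). Das Integral von der Beschleunigung, mit v(0) = 3, ergibt die Geschwindigkeit: v(t) = 3·exp(t). Mit v(t) = 3·exp(t) und Einsetzen von t = log(4), finden wir v = 12.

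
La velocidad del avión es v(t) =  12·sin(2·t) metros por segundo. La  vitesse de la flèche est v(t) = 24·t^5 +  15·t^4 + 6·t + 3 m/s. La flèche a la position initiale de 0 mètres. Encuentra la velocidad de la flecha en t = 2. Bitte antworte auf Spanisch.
De la ecuación de la velocidad v(t) = 24·t^5 + 15·t^4 + 6·t + 3, sustituimos t = 2 para obtener v = 1023.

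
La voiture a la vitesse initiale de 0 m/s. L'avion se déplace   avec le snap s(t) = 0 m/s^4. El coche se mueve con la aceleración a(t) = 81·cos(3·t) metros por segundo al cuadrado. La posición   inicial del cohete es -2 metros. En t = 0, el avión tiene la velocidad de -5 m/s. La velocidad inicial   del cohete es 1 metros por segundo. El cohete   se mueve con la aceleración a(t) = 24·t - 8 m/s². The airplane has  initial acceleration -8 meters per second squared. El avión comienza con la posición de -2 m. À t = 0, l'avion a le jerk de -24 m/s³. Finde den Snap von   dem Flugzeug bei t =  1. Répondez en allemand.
Wir haben den Snap s(t) = 0. Durch Einsetzen von t = 1: s(1) = 0.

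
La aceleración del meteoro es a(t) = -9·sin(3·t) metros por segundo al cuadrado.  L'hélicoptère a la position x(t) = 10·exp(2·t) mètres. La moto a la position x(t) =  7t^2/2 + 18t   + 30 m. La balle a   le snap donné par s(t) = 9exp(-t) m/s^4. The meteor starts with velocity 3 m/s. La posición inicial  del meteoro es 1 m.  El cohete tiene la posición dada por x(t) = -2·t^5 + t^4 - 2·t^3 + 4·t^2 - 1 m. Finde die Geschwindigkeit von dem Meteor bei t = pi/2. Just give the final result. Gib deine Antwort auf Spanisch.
La respuesta es 0.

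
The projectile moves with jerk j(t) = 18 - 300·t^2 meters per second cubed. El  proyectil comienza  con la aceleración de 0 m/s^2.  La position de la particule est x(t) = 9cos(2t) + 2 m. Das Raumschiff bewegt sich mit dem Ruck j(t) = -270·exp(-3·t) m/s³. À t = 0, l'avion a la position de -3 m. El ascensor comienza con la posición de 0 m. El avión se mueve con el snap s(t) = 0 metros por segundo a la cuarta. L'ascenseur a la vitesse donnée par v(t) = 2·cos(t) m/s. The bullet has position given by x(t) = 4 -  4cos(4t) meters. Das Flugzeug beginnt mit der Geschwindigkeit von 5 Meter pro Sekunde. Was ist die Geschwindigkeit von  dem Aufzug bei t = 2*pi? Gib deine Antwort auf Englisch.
Using v(t) = 2·cos(t) and substituting t = 2*pi, we find v = 2.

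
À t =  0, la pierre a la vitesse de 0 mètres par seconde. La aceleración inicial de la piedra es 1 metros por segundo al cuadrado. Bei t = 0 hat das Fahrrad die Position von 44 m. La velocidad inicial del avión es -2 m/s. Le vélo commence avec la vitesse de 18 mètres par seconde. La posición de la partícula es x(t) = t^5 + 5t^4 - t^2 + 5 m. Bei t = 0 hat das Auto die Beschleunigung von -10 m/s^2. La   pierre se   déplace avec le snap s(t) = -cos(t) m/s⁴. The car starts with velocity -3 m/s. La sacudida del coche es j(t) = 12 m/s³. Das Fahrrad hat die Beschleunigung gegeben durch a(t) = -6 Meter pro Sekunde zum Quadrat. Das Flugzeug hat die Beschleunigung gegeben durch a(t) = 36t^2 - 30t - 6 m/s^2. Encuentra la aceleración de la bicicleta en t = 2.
De la ecuación de la aceleración a(t) = -6, sustituimos t = 2 para obtener a = -6.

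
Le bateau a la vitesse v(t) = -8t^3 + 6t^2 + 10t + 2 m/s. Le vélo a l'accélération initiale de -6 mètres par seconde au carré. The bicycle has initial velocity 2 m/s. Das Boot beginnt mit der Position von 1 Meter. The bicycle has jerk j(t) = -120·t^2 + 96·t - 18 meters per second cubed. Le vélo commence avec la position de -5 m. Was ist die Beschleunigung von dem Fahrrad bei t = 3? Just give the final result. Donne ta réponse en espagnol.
a(3) = -708.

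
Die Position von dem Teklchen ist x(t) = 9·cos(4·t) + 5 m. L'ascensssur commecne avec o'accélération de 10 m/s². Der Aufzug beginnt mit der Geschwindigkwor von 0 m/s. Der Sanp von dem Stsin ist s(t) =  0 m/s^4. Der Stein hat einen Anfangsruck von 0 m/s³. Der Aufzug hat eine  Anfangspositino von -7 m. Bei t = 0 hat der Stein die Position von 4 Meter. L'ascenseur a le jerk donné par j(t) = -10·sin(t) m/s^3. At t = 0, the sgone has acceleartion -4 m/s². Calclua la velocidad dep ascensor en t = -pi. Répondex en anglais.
We must find the integral of our jerk equation j(t) = -10·sin(t) 2 times. The integral of jerk is acceleration. Using a(0) = 10, we get a(t) = 10·cos(t). Taking ∫a(t)dt and applying v(0) = 0, we find v(t) = 10·sin(t). From the given velocity equation v(t) = 10·sin(t), we substitute t = -pi to get v = 0.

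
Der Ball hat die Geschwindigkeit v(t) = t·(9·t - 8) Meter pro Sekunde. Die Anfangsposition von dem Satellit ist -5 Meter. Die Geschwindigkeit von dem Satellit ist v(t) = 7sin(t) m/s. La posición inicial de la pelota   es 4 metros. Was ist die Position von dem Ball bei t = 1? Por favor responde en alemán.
Wir müssen unsere Gleichung für die Geschwindigkeit v(t) = t·(9·t - 8) 1-mal integrieren. Das Integral von der Geschwindigkeit ist die Position. Mit x(0) = 4 erhalten wir x(t) = 3·t^3 - 4·t^2 + 4. Wir haben die Position x(t) = 3·t^3 - 4·t^2 + 4. Durch Einsetzen von t = 1: x(1) = 3.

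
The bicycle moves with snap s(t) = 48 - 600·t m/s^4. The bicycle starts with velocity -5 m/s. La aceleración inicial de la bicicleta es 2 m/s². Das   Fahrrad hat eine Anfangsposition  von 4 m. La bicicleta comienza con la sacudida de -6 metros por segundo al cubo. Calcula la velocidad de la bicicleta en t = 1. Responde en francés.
Nous devons trouver l'intégrale de notre équation du snap s(t) = 48 - 600·t 3 fois. La primitive du snap, avec j(0) = -6, donne le jerk: j(t) = -300·t^2 + 48·t - 6. L'intégrale du jerk est l'accélération. En utilisant a(0) = 2, nous obtenons a(t) = -100·t^3 + 24·t^2 - 6·t + 2. En prenant ∫a(t)dt et en appliquant v(0) = -5, nous trouvons v(t) = -25·t^4 + 8·t^3 - 3·t^2 + 2·t - 5. Nous avons la vitesse v(t) = -25·t^4 + 8·t^3 - 3·t^2 + 2·t - 5. En substituant t = 1: v(1) = -23.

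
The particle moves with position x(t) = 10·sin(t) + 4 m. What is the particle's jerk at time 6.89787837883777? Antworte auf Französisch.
Pour résoudre ceci, nous devons prendre 3 dérivées de notre équation de la position x(t) = 10·sin(t) + 4. En prenant d/dt de x(t), nous trouvons v(t) = 10·cos(t). En dérivant la vitesse, nous obtenons l'accélération: a(t) = -10·sin(t). La dérivée de l'accélération donne le jerk: j(t) = -10·cos(t). De l'équation du jerk j(t) = -10·cos(t), nous substituons t = 6.89787837883777 pour obtenir j = -8.16950493348510.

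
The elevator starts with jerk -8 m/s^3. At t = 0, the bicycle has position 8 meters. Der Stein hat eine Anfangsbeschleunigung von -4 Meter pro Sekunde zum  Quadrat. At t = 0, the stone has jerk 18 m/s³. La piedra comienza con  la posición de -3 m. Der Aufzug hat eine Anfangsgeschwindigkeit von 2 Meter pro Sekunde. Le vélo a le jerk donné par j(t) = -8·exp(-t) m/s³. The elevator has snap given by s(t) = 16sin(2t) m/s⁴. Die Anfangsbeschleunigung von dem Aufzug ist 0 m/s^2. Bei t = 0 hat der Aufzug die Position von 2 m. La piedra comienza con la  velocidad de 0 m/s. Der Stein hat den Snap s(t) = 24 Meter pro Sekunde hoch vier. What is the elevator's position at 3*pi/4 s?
We need to integrate our snap equation s(t) = 16·sin(2·t) 4 times. The antiderivative of snap is jerk. Using j(0) = -8, we get j(t) = -8·cos(2·t). Integrating jerk and using the initial condition a(0) = 0, we get a(t) = -4·sin(2·t). Integrating acceleration and using the initial condition v(0) = 2, we get v(t) = 2·cos(2·t). The antiderivative of velocity is position. Using x(0) = 2, we get x(t) = sin(2·t) + 2. We have position x(t) = sin(2·t) + 2. Substituting t = 3*pi/4: x(3*pi/4) = 1.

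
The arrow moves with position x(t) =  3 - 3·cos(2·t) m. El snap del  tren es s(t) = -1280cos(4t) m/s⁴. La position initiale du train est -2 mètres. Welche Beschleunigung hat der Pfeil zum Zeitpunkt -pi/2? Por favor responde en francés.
Nous devons dériver notre équation de la position x(t) = 3 - 3·cos(2·t) 2 fois. La dérivée de la position donne la vitesse: v(t) = 6·sin(2·t). En prenant d/dt de v(t), nous trouvons a(t) = 12·cos(2·t). De l'équation de l'accélération a(t) = 12·cos(2·t), nous substituons t = -pi/2 pour obtenir a = -12.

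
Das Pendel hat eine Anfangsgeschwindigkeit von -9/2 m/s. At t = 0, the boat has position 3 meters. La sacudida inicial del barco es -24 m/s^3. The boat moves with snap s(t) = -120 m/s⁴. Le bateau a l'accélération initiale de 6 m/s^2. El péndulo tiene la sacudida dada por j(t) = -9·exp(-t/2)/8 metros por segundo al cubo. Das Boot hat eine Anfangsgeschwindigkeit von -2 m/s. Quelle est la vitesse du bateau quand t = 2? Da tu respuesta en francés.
Pour résoudre ceci, nous devons prendre 3 intégrales de notre équation du snap s(t) = -120. La primitive du snap, avec j(0) = -24, donne le jerk: j(t) = -120·t - 24. En intégrant le jerk et en utilisant la condition initiale a(0) = 6, nous obtenons a(t) = -60·t^2 - 24·t + 6. La primitive de l'accélération est la vitesse. En utilisant v(0) = -2, nous obtenons v(t) = -20·t^3 - 12·t^2 + 6·t - 2. De l'équation de la vitesse v(t) = -20·t^3 - 12·t^2 + 6·t - 2, nous substituons t = 2 pour obtenir v = -198.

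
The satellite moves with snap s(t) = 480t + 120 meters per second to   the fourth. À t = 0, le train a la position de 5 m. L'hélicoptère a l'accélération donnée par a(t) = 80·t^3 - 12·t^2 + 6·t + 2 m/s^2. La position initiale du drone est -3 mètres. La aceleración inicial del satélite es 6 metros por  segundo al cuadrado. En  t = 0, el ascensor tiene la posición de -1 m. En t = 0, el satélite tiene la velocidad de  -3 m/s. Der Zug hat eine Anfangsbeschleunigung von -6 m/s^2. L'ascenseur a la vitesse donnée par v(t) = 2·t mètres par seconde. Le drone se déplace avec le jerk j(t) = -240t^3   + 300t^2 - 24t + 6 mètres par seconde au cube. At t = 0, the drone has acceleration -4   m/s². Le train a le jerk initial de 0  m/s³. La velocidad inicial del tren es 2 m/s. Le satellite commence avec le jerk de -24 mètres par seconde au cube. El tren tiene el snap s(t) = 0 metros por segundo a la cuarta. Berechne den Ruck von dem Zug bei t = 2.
Ausgehend von dem Snap s(t) = 0, nehmen wir 1 Stammfunktion. Die Stammfunktion von dem Snap ist der Ruck. Mit j(0) = 0 erhalten wir j(t) = 0. Mit j(t) = 0 und Einsetzen von t = 2, finden wir j = 0.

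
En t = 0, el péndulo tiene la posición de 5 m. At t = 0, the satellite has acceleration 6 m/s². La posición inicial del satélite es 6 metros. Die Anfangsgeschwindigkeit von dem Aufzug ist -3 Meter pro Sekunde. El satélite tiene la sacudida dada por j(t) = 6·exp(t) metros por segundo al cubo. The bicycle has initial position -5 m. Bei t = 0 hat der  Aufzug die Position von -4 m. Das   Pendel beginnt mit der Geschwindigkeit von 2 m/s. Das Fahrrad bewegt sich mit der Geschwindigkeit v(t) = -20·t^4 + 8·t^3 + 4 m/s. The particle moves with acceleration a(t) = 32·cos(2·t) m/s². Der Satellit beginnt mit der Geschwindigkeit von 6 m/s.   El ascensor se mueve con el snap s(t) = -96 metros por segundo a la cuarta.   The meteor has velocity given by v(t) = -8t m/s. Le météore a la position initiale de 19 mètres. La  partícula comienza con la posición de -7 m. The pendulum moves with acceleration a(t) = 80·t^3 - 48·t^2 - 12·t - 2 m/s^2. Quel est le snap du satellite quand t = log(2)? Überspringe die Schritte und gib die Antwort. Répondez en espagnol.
s(log(2)) = 12.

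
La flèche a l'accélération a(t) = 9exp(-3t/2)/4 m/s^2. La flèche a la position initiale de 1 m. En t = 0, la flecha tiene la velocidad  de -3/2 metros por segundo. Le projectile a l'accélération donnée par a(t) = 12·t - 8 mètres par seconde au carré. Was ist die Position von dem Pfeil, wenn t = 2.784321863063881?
Ausgehend von der Beschleunigung a(t) = 9·exp(-3·t/2)/4, nehmen wir 2 Stammfunktionen. Die Stammfunktion von der Beschleunigung ist die Geschwindigkeit. Mit v(0) = -3/2 erhalten wir v(t) = -3·exp(-3·t/2)/2. Durch Integration von der Geschwindigkeit und Verwendung der Anfangsbedingung x(0) = 1, erhalten wir x(t) = exp(-3·t/2). Mit x(t) = exp(-3·t/2) und Einsetzen von t = 2.784321863063881, finden wir x = 0.0153524102981361.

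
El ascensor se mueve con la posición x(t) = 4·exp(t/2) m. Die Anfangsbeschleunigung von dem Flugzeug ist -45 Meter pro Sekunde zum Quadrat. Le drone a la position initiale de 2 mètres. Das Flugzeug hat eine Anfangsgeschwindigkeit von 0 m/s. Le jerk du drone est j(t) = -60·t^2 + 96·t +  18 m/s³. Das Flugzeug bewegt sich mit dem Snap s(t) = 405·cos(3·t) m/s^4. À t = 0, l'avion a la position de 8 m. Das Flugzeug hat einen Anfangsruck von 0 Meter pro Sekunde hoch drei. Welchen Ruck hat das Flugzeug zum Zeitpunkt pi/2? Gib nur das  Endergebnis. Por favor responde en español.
j(pi/2) = -135.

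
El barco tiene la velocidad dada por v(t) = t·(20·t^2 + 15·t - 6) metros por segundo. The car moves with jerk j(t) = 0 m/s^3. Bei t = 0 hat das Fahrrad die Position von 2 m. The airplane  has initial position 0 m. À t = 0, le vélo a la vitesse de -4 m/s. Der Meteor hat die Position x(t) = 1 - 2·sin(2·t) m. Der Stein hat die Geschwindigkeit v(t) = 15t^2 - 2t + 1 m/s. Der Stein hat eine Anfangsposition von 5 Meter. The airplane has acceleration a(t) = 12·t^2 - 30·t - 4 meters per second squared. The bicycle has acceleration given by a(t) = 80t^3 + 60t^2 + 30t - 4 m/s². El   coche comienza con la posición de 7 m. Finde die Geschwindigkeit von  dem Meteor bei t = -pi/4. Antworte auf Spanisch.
Debemos derivar nuestra ecuación de la posición x(t) = 1 - 2·sin(2·t) 1 vez. Tomando d/dt de x(t), encontramos v(t) = -4·cos(2·t). De la ecuación de la velocidad v(t) = -4·cos(2·t), sustituimos t = -pi/4 para obtener v = 0.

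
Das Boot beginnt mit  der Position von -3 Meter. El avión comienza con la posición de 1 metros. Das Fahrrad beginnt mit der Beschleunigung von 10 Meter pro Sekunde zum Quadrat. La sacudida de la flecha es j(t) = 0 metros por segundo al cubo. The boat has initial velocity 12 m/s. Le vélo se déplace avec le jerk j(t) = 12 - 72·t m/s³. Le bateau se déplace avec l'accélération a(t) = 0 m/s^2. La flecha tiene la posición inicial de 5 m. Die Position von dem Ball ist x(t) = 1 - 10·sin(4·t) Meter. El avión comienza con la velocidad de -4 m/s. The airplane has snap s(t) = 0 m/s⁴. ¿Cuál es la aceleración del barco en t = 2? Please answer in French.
En utilisant a(t) = 0 et en substituant t = 2, nous trouvons a = 0.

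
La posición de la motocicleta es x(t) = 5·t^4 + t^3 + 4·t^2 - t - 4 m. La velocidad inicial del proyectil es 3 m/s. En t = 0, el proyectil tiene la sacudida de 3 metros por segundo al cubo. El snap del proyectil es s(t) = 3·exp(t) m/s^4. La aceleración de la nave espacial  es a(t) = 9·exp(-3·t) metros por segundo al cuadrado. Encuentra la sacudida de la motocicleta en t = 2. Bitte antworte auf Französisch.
Pour résoudre ceci, nous devons prendre 3 dérivées de notre équation de la position x(t) = 5·t^4 + t^3 + 4·t^2 - t - 4. La dérivée de la position donne la vitesse: v(t) = 20·t^3 + 3·t^2 + 8·t - 1. En prenant d/dt de v(t), nous trouvons a(t) = 60·t^2 + 6·t + 8. En dérivant l'accélération, nous obtenons le jerk: j(t) = 120·t + 6. Nous avons le jerk j(t) = 120·t + 6. En substituant t = 2: j(2) = 246.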